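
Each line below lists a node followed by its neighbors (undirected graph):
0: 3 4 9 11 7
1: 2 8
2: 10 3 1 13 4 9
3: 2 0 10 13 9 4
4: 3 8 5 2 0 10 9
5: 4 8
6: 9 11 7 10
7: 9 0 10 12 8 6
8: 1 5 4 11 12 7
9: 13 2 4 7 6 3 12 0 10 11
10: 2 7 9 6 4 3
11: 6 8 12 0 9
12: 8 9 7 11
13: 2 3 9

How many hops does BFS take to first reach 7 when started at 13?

2

Level 0: 13
Level 1: 2, 3, 9
Level 2: 0, 1, 4, 6, 7, 10, 11, 12
Level 3: 5, 8
7 first appears at level 2.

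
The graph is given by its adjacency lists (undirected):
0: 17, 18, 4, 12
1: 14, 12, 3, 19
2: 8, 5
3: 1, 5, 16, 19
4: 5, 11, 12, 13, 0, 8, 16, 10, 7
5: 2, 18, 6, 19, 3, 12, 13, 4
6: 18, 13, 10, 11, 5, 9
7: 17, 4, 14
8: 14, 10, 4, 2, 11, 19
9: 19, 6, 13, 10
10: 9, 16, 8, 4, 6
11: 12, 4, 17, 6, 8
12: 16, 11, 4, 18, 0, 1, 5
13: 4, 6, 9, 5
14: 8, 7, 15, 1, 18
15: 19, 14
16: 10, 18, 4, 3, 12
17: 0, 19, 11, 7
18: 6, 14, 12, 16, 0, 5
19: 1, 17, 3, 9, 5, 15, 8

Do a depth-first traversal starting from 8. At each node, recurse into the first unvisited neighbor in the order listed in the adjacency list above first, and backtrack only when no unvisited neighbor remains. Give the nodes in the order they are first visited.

8 → 14 → 7 → 17 → 0 → 18 → 6 → 13 → 4 → 5 → 2 → 19 → 1 → 12 → 16 → 10 → 9 → 3 → 11 → 15

Visit 8
8 → 14
14 → 7
7 → 17
17 → 0
0 → 18
18 → 6
6 → 13
13 → 4
4 → 5
5 → 2
5 → 19
19 → 1
1 → 12
12 → 16
16 → 10
10 → 9
16 → 3
12 → 11
19 → 15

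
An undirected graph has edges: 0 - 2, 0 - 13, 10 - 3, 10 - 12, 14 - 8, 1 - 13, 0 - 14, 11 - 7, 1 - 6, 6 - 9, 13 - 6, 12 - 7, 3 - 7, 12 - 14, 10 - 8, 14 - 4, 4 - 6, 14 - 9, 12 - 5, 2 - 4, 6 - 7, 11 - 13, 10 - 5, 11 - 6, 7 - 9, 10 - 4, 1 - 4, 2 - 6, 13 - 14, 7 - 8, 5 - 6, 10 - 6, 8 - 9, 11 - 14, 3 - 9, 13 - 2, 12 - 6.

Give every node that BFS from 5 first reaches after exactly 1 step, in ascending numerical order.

Level 0: 5
Level 1: 6, 10, 12
Level 2: 1, 2, 3, 4, 7, 8, 9, 11, 13, 14
Level 3: 0

6, 10, 12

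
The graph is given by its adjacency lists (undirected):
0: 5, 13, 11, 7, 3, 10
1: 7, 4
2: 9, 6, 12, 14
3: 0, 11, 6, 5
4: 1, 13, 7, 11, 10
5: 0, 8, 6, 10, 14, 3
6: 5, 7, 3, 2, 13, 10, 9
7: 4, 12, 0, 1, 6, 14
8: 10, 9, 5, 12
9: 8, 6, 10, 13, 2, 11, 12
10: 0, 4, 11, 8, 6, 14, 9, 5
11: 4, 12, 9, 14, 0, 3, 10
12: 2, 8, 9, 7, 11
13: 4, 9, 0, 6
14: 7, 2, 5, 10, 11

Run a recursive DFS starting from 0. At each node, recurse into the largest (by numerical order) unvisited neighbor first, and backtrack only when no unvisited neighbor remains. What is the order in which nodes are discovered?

Visit 0
0 → 13
13 → 9
9 → 12
12 → 11
11 → 14
14 → 10
10 → 8
8 → 5
5 → 6
6 → 7
7 → 4
4 → 1
6 → 3
6 → 2

0, 13, 9, 12, 11, 14, 10, 8, 5, 6, 7, 4, 1, 3, 2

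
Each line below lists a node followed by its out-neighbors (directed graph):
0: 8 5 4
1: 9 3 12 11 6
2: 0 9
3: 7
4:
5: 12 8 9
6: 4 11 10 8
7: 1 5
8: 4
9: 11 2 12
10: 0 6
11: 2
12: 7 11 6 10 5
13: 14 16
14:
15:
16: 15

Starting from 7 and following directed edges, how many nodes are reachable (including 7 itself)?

13

BFS from 7 visits: 7, 1, 5, 9, 3, 12, 11, 6, 8, 2, 10, 4, 0
Reachable nodes: 13 of 17 total.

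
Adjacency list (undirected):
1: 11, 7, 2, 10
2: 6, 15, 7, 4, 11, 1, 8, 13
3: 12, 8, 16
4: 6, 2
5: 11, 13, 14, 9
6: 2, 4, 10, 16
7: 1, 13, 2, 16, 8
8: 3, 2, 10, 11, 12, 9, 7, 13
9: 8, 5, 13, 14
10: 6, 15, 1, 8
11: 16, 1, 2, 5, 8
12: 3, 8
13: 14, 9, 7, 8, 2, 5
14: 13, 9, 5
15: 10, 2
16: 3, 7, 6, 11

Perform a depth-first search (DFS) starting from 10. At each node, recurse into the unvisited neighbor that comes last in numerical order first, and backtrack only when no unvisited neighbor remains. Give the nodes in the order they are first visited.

Visit 10
10 → 15
15 → 2
2 → 13
13 → 14
14 → 9
9 → 8
8 → 12
12 → 3
3 → 16
16 → 11
11 → 5
11 → 1
1 → 7
16 → 6
6 → 4

10 15 2 13 14 9 8 12 3 16 11 5 1 7 6 4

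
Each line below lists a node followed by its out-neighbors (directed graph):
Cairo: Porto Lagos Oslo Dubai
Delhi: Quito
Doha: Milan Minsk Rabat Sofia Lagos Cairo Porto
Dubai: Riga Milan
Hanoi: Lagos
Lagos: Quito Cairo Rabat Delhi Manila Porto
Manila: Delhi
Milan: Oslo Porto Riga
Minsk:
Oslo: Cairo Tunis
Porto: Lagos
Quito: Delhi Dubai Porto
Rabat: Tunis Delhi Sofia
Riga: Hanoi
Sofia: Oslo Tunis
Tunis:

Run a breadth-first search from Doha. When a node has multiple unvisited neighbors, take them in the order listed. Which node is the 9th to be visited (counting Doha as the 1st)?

Visit Doha; enqueue Milan, Minsk, Rabat, Sofia, Lagos, Cairo, Porto → queue [Milan, Minsk, Rabat, Sofia, Lagos, Cairo, Porto]
Visit Milan; enqueue Oslo, Riga → queue [Minsk, Rabat, Sofia, Lagos, Cairo, Porto, Oslo, Riga]
Visit Minsk → queue [Rabat, Sofia, Lagos, Cairo, Porto, Oslo, Riga]
Visit Rabat; enqueue Tunis, Delhi → queue [Sofia, Lagos, Cairo, Porto, Oslo, Riga, Tunis, Delhi]
Visit Sofia → queue [Lagos, Cairo, Porto, Oslo, Riga, Tunis, Delhi]
Visit Lagos; enqueue Quito, Manila → queue [Cairo, Porto, Oslo, Riga, Tunis, Delhi, Quito, Manila]
Visit Cairo; enqueue Dubai → queue [Porto, Oslo, Riga, Tunis, Delhi, Quito, Manila, Dubai]
Visit Porto → queue [Oslo, Riga, Tunis, Delhi, Quito, Manila, Dubai]
Visit Oslo → queue [Riga, Tunis, Delhi, Quito, Manila, Dubai]
Visit Riga; enqueue Hanoi → queue [Tunis, Delhi, Quito, Manila, Dubai, Hanoi]
Visit Tunis → queue [Delhi, Quito, Manila, Dubai, Hanoi]
Visit Delhi → queue [Quito, Manila, Dubai, Hanoi]
Visit Quito → queue [Manila, Dubai, Hanoi]
Visit Manila → queue [Dubai, Hanoi]
Visit Dubai → queue [Hanoi]
Visit Hanoi → queue []

Visit order: Doha, Milan, Minsk, Rabat, Sofia, Lagos, Cairo, Porto, Oslo, Riga, Tunis, Delhi, Quito, Manila, Dubai, Hanoi

Oslo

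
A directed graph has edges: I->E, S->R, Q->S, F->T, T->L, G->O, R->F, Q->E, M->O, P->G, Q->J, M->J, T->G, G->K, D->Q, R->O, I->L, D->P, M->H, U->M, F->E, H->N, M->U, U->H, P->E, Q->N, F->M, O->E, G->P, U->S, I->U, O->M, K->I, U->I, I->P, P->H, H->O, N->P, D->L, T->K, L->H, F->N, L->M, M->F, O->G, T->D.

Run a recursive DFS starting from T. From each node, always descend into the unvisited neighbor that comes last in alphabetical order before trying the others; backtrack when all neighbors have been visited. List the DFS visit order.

Visit T
T → L
L → M
M → U
U → S
S → R
R → O
O → G
G → P
P → H
H → N
P → E
G → K
K → I
R → F
M → J
T → D
D → Q

T, L, M, U, S, R, O, G, P, H, N, E, K, I, F, J, D, Q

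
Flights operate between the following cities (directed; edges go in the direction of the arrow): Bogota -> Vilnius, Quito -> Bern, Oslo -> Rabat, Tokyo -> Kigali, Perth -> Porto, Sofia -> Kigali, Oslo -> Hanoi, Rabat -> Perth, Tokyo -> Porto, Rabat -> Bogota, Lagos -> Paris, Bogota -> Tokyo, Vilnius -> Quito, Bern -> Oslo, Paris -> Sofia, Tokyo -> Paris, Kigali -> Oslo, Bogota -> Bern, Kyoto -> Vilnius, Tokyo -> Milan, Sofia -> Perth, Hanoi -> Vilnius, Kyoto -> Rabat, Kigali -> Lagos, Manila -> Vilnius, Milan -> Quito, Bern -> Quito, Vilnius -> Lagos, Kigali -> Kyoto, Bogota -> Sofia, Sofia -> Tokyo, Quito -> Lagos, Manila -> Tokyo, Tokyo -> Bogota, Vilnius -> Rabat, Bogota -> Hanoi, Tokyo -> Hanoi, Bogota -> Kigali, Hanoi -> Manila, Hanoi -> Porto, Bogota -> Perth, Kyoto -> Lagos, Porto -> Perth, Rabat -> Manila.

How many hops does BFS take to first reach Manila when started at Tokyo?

Level 0: Tokyo
Level 1: Bogota, Hanoi, Kigali, Milan, Paris, Porto
Level 2: Bern, Kyoto, Lagos, Manila, Oslo, Perth, Quito, Sofia, Vilnius
Level 3: Rabat
Manila first appears at level 2.

2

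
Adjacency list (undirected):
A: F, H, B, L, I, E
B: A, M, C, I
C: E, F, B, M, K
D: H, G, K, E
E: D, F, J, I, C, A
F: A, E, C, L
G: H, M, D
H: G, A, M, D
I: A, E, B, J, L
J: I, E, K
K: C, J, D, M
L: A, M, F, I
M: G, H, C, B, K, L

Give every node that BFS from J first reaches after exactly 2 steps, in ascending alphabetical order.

A, B, C, D, F, L, M

Level 0: J
Level 1: E, I, K
Level 2: A, B, C, D, F, L, M
Level 3: G, H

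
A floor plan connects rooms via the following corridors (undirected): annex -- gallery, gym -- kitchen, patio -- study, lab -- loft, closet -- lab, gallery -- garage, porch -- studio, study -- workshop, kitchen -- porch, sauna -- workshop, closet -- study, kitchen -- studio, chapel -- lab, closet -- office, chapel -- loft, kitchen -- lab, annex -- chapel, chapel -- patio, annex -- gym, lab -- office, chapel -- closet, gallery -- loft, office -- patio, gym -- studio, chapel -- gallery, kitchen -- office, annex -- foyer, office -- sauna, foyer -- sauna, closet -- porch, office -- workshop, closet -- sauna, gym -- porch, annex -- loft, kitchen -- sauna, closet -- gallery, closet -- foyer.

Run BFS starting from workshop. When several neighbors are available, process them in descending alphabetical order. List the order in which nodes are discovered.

Visit workshop; enqueue study, sauna, office → queue [study, sauna, office]
Visit study; enqueue patio, closet → queue [sauna, office, patio, closet]
Visit sauna; enqueue kitchen, foyer → queue [office, patio, closet, kitchen, foyer]
Visit office; enqueue lab → queue [patio, closet, kitchen, foyer, lab]
Visit patio; enqueue chapel → queue [closet, kitchen, foyer, lab, chapel]
Visit closet; enqueue porch, gallery → queue [kitchen, foyer, lab, chapel, porch, gallery]
Visit kitchen; enqueue studio, gym → queue [foyer, lab, chapel, porch, gallery, studio, gym]
Visit foyer; enqueue annex → queue [lab, chapel, porch, gallery, studio, gym, annex]
Visit lab; enqueue loft → queue [chapel, porch, gallery, studio, gym, annex, loft]
Visit chapel → queue [porch, gallery, studio, gym, annex, loft]
Visit porch → queue [gallery, studio, gym, annex, loft]
Visit gallery; enqueue garage → queue [studio, gym, annex, loft, garage]
Visit studio → queue [gym, annex, loft, garage]
Visit gym → queue [annex, loft, garage]
Visit annex → queue [loft, garage]
Visit loft → queue [garage]
Visit garage → queue []

workshop -> study -> sauna -> office -> patio -> closet -> kitchen -> foyer -> lab -> chapel -> porch -> gallery -> studio -> gym -> annex -> loft -> garage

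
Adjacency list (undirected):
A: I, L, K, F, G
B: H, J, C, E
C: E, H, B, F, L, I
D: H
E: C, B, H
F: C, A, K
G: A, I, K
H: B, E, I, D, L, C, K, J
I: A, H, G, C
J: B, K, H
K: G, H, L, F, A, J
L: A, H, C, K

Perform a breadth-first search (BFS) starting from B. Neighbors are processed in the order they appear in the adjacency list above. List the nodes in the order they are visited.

Visit B; enqueue H, J, C, E → queue [H, J, C, E]
Visit H; enqueue I, D, L, K → queue [J, C, E, I, D, L, K]
Visit J → queue [C, E, I, D, L, K]
Visit C; enqueue F → queue [E, I, D, L, K, F]
Visit E → queue [I, D, L, K, F]
Visit I; enqueue A, G → queue [D, L, K, F, A, G]
Visit D → queue [L, K, F, A, G]
Visit L → queue [K, F, A, G]
Visit K → queue [F, A, G]
Visit F → queue [A, G]
Visit A → queue [G]
Visit G → queue []

B, H, J, C, E, I, D, L, K, F, A, G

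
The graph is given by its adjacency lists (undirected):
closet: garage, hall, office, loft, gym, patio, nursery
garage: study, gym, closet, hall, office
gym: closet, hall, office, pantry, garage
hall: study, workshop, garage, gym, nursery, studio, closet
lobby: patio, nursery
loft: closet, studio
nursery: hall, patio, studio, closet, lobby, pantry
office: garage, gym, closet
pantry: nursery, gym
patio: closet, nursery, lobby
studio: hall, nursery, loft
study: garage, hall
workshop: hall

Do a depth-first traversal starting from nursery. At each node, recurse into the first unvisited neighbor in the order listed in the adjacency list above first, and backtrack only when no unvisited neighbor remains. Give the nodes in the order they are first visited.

nursery, hall, study, garage, gym, closet, office, loft, studio, patio, lobby, pantry, workshop

Visit nursery
nursery → hall
hall → study
study → garage
garage → gym
gym → closet
closet → office
closet → loft
loft → studio
closet → patio
patio → lobby
gym → pantry
hall → workshop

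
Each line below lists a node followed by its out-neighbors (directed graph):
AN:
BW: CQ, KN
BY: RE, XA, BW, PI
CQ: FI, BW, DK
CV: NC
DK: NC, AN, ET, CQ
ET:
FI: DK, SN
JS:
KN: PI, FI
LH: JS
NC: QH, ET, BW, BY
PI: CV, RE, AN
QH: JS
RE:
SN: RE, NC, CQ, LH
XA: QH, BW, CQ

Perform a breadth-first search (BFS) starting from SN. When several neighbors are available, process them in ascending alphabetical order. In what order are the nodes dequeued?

Visit SN; enqueue CQ, LH, NC, RE → queue [CQ, LH, NC, RE]
Visit CQ; enqueue BW, DK, FI → queue [LH, NC, RE, BW, DK, FI]
Visit LH; enqueue JS → queue [NC, RE, BW, DK, FI, JS]
Visit NC; enqueue BY, ET, QH → queue [RE, BW, DK, FI, JS, BY, ET, QH]
Visit RE → queue [BW, DK, FI, JS, BY, ET, QH]
Visit BW; enqueue KN → queue [DK, FI, JS, BY, ET, QH, KN]
Visit DK; enqueue AN → queue [FI, JS, BY, ET, QH, KN, AN]
Visit FI → queue [JS, BY, ET, QH, KN, AN]
Visit JS → queue [BY, ET, QH, KN, AN]
Visit BY; enqueue PI, XA → queue [ET, QH, KN, AN, PI, XA]
Visit ET → queue [QH, KN, AN, PI, XA]
Visit QH → queue [KN, AN, PI, XA]
Visit KN → queue [AN, PI, XA]
Visit AN → queue [PI, XA]
Visit PI; enqueue CV → queue [XA, CV]
Visit XA → queue [CV]
Visit CV → queue []

SN -> CQ -> LH -> NC -> RE -> BW -> DK -> FI -> JS -> BY -> ET -> QH -> KN -> AN -> PI -> XA -> CV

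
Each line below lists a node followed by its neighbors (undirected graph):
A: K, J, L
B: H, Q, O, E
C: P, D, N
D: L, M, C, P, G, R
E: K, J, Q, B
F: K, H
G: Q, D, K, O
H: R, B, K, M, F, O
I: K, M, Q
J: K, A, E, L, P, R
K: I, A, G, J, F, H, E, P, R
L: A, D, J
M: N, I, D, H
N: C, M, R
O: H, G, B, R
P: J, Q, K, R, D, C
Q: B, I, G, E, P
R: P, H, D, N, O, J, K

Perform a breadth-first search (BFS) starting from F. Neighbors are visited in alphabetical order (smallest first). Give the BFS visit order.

F, H, K, B, M, O, R, A, E, G, I, J, P, Q, D, N, L, C

Visit F; enqueue H, K → queue [H, K]
Visit H; enqueue B, M, O, R → queue [K, B, M, O, R]
Visit K; enqueue A, E, G, I, J, P → queue [B, M, O, R, A, E, G, I, J, P]
Visit B; enqueue Q → queue [M, O, R, A, E, G, I, J, P, Q]
Visit M; enqueue D, N → queue [O, R, A, E, G, I, J, P, Q, D, N]
Visit O → queue [R, A, E, G, I, J, P, Q, D, N]
Visit R → queue [A, E, G, I, J, P, Q, D, N]
Visit A; enqueue L → queue [E, G, I, J, P, Q, D, N, L]
Visit E → queue [G, I, J, P, Q, D, N, L]
Visit G → queue [I, J, P, Q, D, N, L]
Visit I → queue [J, P, Q, D, N, L]
Visit J → queue [P, Q, D, N, L]
Visit P; enqueue C → queue [Q, D, N, L, C]
Visit Q → queue [D, N, L, C]
Visit D → queue [N, L, C]
Visit N → queue [L, C]
Visit L → queue [C]
Visit C → queue []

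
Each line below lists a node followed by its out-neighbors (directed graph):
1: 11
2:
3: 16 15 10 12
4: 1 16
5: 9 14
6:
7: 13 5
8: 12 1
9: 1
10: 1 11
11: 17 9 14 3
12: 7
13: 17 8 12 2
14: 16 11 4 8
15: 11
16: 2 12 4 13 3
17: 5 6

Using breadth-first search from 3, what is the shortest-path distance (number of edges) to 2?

Level 0: 3
Level 1: 10, 12, 15, 16
Level 2: 1, 2, 4, 7, 11, 13
Level 3: 5, 8, 9, 14, 17
Level 4: 6
2 first appears at level 2.

2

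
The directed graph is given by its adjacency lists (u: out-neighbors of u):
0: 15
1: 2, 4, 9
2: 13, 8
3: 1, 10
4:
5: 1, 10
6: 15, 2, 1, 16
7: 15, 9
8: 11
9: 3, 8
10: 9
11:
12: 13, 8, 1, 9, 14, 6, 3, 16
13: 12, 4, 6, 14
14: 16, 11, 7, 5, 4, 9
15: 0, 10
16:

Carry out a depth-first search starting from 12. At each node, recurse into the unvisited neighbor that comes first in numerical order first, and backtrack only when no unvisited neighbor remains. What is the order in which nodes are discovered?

Visit 12
12 → 1
1 → 2
2 → 8
8 → 11
2 → 13
13 → 4
13 → 6
6 → 15
15 → 0
15 → 10
10 → 9
9 → 3
6 → 16
13 → 14
14 → 5
14 → 7

12 -> 1 -> 2 -> 8 -> 11 -> 13 -> 4 -> 6 -> 15 -> 0 -> 10 -> 9 -> 3 -> 16 -> 14 -> 5 -> 7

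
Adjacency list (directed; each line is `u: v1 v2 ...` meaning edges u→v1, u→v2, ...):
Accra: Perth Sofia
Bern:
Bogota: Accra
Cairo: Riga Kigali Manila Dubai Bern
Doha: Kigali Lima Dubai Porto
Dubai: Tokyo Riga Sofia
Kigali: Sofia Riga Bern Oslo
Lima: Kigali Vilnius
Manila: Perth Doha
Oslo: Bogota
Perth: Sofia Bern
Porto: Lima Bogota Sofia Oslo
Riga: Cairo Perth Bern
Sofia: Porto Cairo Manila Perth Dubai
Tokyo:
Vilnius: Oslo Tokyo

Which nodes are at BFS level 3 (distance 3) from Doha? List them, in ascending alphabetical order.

Level 0: Doha
Level 1: Dubai, Kigali, Lima, Porto
Level 2: Bern, Bogota, Oslo, Riga, Sofia, Tokyo, Vilnius
Level 3: Accra, Cairo, Manila, Perth

Accra, Cairo, Manila, Perth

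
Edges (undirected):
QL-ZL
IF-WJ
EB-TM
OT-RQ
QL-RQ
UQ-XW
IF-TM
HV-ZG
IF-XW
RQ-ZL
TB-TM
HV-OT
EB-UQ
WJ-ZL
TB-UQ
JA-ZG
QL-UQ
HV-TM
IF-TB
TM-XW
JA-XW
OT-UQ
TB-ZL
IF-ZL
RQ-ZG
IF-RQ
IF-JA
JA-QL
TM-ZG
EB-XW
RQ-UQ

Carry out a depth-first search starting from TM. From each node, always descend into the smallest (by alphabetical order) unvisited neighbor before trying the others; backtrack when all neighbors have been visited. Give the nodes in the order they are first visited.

Visit TM
TM → EB
EB → UQ
UQ → OT
OT → HV
HV → ZG
ZG → JA
JA → IF
IF → RQ
RQ → QL
QL → ZL
ZL → TB
ZL → WJ
IF → XW

TM -> EB -> UQ -> OT -> HV -> ZG -> JA -> IF -> RQ -> QL -> ZL -> TB -> WJ -> XW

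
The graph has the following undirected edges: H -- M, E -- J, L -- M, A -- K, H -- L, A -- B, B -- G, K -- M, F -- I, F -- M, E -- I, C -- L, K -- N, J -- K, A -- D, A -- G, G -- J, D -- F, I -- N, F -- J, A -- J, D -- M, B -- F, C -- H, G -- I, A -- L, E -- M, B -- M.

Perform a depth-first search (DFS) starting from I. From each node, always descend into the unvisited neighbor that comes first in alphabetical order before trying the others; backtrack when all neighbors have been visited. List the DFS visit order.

Visit I
I → E
E → J
J → A
A → B
B → F
F → D
D → M
M → H
H → C
C → L
M → K
K → N
B → G

I -> E -> J -> A -> B -> F -> D -> M -> H -> C -> L -> K -> N -> G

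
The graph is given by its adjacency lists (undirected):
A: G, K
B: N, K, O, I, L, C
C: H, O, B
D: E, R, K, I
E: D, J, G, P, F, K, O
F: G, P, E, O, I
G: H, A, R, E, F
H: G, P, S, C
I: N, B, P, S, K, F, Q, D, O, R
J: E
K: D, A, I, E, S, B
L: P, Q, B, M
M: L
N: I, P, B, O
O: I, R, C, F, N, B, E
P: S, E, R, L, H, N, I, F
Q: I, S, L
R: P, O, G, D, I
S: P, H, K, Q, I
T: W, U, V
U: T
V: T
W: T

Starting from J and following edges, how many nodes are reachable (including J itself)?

BFS from J visits: J, E, D, F, G, K, O, P, I, R, A, H, B, S, C, N, L, Q, M
Reachable nodes: 19 of 23 total.

19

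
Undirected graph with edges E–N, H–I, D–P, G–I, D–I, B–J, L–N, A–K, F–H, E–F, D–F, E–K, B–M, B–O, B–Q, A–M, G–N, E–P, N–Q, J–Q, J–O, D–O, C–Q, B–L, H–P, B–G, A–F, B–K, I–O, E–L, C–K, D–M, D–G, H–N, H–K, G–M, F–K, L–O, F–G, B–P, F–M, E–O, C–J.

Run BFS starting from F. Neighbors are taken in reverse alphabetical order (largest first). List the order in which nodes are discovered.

Visit F; enqueue M, K, H, G, E, D, A → queue [M, K, H, G, E, D, A]
Visit M; enqueue B → queue [K, H, G, E, D, A, B]
Visit K; enqueue C → queue [H, G, E, D, A, B, C]
Visit H; enqueue P, N, I → queue [G, E, D, A, B, C, P, N, I]
Visit G → queue [E, D, A, B, C, P, N, I]
Visit E; enqueue O, L → queue [D, A, B, C, P, N, I, O, L]
Visit D → queue [A, B, C, P, N, I, O, L]
Visit A → queue [B, C, P, N, I, O, L]
Visit B; enqueue Q, J → queue [C, P, N, I, O, L, Q, J]
Visit C → queue [P, N, I, O, L, Q, J]
Visit P → queue [N, I, O, L, Q, J]
Visit N → queue [I, O, L, Q, J]
Visit I → queue [O, L, Q, J]
Visit O → queue [L, Q, J]
Visit L → queue [Q, J]
Visit Q → queue [J]
Visit J → queue []

F -> M -> K -> H -> G -> E -> D -> A -> B -> C -> P -> N -> I -> O -> L -> Q -> J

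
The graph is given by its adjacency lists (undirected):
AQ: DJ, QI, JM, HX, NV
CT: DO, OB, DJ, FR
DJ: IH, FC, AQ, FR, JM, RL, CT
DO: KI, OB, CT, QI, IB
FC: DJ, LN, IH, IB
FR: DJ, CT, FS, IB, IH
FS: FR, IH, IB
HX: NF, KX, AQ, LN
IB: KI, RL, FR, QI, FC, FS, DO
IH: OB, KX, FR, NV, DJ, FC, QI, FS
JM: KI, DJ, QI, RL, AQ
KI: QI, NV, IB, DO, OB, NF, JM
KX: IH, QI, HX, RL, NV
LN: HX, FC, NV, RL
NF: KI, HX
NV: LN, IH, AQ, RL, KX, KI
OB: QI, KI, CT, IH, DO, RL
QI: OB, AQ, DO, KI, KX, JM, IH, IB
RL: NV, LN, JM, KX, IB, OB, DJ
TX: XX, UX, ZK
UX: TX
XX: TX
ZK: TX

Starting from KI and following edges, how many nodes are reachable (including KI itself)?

19

BFS from KI visits: KI, QI, OB, NV, NF, JM, IB, DO, KX, IH, AQ, RL, CT, LN, HX, DJ, FS, FR, FC
Reachable nodes: 19 of 23 total.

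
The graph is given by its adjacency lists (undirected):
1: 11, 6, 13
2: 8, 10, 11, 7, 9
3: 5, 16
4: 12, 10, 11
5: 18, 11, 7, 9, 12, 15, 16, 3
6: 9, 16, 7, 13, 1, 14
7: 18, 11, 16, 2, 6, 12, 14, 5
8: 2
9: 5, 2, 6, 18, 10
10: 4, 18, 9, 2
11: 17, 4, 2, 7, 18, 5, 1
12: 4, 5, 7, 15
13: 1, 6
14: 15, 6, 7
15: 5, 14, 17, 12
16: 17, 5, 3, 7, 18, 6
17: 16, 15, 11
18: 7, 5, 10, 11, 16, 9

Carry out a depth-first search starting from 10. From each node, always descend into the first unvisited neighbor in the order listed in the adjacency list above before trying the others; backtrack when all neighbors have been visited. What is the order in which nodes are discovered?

10 4 12 5 18 7 11 17 16 3 6 9 2 8 13 1 14 15

Visit 10
10 → 4
4 → 12
12 → 5
5 → 18
18 → 7
7 → 11
11 → 17
17 → 16
16 → 3
16 → 6
6 → 9
9 → 2
2 → 8
6 → 13
13 → 1
6 → 14
14 → 15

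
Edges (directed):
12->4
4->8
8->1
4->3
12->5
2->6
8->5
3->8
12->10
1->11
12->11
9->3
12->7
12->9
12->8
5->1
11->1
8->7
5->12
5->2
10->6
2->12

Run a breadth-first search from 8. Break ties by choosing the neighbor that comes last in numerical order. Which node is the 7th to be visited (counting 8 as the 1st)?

11

Visit 8; enqueue 7, 5, 1 → queue [7, 5, 1]
Visit 7 → queue [5, 1]
Visit 5; enqueue 12, 2 → queue [1, 12, 2]
Visit 1; enqueue 11 → queue [12, 2, 11]
Visit 12; enqueue 10, 9, 4 → queue [2, 11, 10, 9, 4]
Visit 2; enqueue 6 → queue [11, 10, 9, 4, 6]
Visit 11 → queue [10, 9, 4, 6]
Visit 10 → queue [9, 4, 6]
Visit 9; enqueue 3 → queue [4, 6, 3]
Visit 4 → queue [6, 3]
Visit 6 → queue [3]
Visit 3 → queue []

Visit order: 8, 7, 5, 1, 12, 2, 11, 10, 9, 4, 6, 3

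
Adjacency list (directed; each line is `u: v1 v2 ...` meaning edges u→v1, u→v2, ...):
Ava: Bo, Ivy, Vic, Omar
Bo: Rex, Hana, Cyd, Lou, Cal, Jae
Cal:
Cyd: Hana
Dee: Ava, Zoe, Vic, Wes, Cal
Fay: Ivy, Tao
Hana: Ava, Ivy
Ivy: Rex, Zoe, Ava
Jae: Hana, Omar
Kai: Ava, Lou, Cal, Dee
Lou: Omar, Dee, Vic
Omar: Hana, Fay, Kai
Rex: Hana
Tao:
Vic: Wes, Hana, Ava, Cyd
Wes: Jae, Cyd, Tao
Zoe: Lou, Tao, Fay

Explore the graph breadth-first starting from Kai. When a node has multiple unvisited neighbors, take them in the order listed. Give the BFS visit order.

Visit Kai; enqueue Ava, Lou, Cal, Dee → queue [Ava, Lou, Cal, Dee]
Visit Ava; enqueue Bo, Ivy, Vic, Omar → queue [Lou, Cal, Dee, Bo, Ivy, Vic, Omar]
Visit Lou → queue [Cal, Dee, Bo, Ivy, Vic, Omar]
Visit Cal → queue [Dee, Bo, Ivy, Vic, Omar]
Visit Dee; enqueue Zoe, Wes → queue [Bo, Ivy, Vic, Omar, Zoe, Wes]
Visit Bo; enqueue Rex, Hana, Cyd, Jae → queue [Ivy, Vic, Omar, Zoe, Wes, Rex, Hana, Cyd, Jae]
Visit Ivy → queue [Vic, Omar, Zoe, Wes, Rex, Hana, Cyd, Jae]
Visit Vic → queue [Omar, Zoe, Wes, Rex, Hana, Cyd, Jae]
Visit Omar; enqueue Fay → queue [Zoe, Wes, Rex, Hana, Cyd, Jae, Fay]
Visit Zoe; enqueue Tao → queue [Wes, Rex, Hana, Cyd, Jae, Fay, Tao]
Visit Wes → queue [Rex, Hana, Cyd, Jae, Fay, Tao]
Visit Rex → queue [Hana, Cyd, Jae, Fay, Tao]
Visit Hana → queue [Cyd, Jae, Fay, Tao]
Visit Cyd → queue [Jae, Fay, Tao]
Visit Jae → queue [Fay, Tao]
Visit Fay → queue [Tao]
Visit Tao → queue []

Kai, Ava, Lou, Cal, Dee, Bo, Ivy, Vic, Omar, Zoe, Wes, Rex, Hana, Cyd, Jae, Fay, Tao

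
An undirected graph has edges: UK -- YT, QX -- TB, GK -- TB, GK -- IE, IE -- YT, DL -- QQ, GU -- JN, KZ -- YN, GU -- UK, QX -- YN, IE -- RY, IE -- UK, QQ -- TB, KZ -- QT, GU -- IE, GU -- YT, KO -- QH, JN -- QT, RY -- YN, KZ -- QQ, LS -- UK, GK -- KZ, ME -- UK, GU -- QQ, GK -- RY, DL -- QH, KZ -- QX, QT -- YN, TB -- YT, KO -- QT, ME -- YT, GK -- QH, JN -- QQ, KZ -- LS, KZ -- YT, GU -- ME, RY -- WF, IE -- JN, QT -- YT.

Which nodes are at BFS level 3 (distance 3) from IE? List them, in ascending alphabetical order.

DL, KO, QX

Level 0: IE
Level 1: GK, GU, JN, RY, UK, YT
Level 2: KZ, LS, ME, QH, QQ, QT, TB, WF, YN
Level 3: DL, KO, QX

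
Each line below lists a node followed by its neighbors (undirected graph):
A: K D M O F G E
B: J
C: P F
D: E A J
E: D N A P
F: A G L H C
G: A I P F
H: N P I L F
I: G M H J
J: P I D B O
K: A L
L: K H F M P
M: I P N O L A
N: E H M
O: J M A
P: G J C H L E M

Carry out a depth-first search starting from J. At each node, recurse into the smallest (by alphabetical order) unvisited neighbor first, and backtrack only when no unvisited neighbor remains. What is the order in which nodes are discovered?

J, B, D, A, E, N, H, F, C, P, G, I, M, L, K, O

Visit J
J → B
J → D
D → A
A → E
E → N
N → H
H → F
F → C
C → P
P → G
G → I
I → M
M → L
L → K
M → O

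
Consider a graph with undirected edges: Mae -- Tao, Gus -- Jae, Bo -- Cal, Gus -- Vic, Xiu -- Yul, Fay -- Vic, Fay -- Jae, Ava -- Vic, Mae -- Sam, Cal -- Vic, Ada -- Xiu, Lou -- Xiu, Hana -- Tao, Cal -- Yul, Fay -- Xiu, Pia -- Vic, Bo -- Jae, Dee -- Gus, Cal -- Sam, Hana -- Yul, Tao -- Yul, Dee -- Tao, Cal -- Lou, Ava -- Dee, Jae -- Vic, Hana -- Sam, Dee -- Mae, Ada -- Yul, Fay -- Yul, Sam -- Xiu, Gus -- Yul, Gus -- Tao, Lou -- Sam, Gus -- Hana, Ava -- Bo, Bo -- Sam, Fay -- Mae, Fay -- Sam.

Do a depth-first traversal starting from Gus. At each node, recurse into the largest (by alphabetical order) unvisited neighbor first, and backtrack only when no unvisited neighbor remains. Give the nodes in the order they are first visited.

Gus, Yul, Xiu, Sam, Mae, Tao, Hana, Dee, Ava, Vic, Pia, Jae, Fay, Bo, Cal, Lou, Ada

Visit Gus
Gus → Yul
Yul → Xiu
Xiu → Sam
Sam → Mae
Mae → Tao
Tao → Hana
Tao → Dee
Dee → Ava
Ava → Vic
Vic → Pia
Vic → Jae
Jae → Fay
Jae → Bo
Bo → Cal
Cal → Lou
Xiu → Ada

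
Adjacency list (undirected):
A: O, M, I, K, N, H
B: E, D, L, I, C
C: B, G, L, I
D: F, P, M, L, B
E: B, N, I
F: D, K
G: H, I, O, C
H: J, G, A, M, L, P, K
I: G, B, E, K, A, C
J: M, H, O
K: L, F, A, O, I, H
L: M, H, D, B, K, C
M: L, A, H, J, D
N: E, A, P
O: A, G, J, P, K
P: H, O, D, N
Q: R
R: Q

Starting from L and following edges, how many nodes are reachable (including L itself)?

16

BFS from L visits: L, B, C, D, H, K, M, E, I, G, F, P, A, J, O, N
Reachable nodes: 16 of 18 total.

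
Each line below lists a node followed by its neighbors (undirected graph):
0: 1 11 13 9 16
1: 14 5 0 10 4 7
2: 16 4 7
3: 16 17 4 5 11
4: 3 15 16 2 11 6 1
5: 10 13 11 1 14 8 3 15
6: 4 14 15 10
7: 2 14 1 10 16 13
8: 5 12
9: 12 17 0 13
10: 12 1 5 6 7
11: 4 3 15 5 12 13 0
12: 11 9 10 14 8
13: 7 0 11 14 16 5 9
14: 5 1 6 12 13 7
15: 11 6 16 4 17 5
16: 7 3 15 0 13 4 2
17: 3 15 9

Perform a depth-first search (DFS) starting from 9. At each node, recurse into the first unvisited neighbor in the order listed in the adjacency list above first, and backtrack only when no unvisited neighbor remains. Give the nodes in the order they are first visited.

Visit 9
9 → 12
12 → 11
11 → 4
4 → 3
3 → 16
16 → 7
7 → 2
7 → 14
14 → 5
5 → 10
10 → 1
1 → 0
0 → 13
10 → 6
6 → 15
15 → 17
5 → 8

9, 12, 11, 4, 3, 16, 7, 2, 14, 5, 10, 1, 0, 13, 6, 15, 17, 8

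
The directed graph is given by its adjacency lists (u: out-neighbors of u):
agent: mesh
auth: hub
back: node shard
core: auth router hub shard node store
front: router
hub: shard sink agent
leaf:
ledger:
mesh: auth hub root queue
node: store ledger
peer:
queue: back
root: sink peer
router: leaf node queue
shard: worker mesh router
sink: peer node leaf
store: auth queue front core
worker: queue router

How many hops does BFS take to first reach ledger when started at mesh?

Level 0: mesh
Level 1: auth, hub, queue, root
Level 2: agent, back, peer, shard, sink
Level 3: leaf, node, router, worker
Level 4: ledger, store
Level 5: core, front
ledger first appears at level 4.

4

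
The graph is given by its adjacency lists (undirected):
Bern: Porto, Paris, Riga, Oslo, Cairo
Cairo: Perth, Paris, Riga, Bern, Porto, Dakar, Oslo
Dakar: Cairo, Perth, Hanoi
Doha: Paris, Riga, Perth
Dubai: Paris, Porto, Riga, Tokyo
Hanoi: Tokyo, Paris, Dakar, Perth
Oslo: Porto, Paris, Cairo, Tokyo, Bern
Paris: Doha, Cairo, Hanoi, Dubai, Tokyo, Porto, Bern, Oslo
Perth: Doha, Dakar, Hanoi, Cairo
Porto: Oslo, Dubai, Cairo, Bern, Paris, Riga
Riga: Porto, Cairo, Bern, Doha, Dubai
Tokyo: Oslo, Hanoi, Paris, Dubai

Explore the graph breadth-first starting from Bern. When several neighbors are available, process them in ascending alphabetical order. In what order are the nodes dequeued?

Visit Bern; enqueue Cairo, Oslo, Paris, Porto, Riga → queue [Cairo, Oslo, Paris, Porto, Riga]
Visit Cairo; enqueue Dakar, Perth → queue [Oslo, Paris, Porto, Riga, Dakar, Perth]
Visit Oslo; enqueue Tokyo → queue [Paris, Porto, Riga, Dakar, Perth, Tokyo]
Visit Paris; enqueue Doha, Dubai, Hanoi → queue [Porto, Riga, Dakar, Perth, Tokyo, Doha, Dubai, Hanoi]
Visit Porto → queue [Riga, Dakar, Perth, Tokyo, Doha, Dubai, Hanoi]
Visit Riga → queue [Dakar, Perth, Tokyo, Doha, Dubai, Hanoi]
Visit Dakar → queue [Perth, Tokyo, Doha, Dubai, Hanoi]
Visit Perth → queue [Tokyo, Doha, Dubai, Hanoi]
Visit Tokyo → queue [Doha, Dubai, Hanoi]
Visit Doha → queue [Dubai, Hanoi]
Visit Dubai → queue [Hanoi]
Visit Hanoi → queue []

Bern -> Cairo -> Oslo -> Paris -> Porto -> Riga -> Dakar -> Perth -> Tokyo -> Doha -> Dubai -> Hanoi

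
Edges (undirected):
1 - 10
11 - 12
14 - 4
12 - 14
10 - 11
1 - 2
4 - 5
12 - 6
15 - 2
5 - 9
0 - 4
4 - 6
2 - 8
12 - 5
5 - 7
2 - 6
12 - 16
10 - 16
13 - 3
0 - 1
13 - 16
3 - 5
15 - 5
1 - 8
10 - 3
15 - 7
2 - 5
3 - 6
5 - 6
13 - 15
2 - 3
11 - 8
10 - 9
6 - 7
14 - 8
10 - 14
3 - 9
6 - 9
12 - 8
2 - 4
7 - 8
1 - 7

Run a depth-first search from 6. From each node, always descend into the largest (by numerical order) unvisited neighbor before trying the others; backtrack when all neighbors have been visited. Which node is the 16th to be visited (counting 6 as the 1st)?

1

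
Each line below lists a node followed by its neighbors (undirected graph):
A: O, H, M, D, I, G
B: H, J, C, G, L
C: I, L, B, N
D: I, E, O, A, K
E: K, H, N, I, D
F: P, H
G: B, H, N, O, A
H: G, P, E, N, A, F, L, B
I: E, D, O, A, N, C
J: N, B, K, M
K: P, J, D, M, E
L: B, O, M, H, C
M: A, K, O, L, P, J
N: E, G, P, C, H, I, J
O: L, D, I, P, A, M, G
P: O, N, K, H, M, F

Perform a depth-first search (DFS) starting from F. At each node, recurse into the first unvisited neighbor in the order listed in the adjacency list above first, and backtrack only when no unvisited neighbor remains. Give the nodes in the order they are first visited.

F -> P -> O -> L -> B -> H -> G -> N -> E -> K -> J -> M -> A -> D -> I -> C

Visit F
F → P
P → O
O → L
L → B
B → H
H → G
G → N
N → E
E → K
K → J
J → M
M → A
A → D
D → I
I → C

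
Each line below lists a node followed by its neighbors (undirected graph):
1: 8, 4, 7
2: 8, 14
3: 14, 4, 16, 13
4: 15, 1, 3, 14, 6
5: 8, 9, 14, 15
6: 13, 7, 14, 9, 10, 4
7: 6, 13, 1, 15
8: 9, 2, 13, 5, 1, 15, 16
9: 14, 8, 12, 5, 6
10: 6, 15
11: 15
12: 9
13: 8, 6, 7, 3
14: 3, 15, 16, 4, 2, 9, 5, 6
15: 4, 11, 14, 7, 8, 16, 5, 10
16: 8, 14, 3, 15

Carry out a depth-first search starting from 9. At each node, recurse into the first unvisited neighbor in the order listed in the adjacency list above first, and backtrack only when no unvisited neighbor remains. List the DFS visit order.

9, 14, 3, 4, 15, 11, 7, 6, 13, 8, 2, 5, 1, 16, 10, 12

Visit 9
9 → 14
14 → 3
3 → 4
4 → 15
15 → 11
15 → 7
7 → 6
6 → 13
13 → 8
8 → 2
8 → 5
8 → 1
8 → 16
6 → 10
9 → 12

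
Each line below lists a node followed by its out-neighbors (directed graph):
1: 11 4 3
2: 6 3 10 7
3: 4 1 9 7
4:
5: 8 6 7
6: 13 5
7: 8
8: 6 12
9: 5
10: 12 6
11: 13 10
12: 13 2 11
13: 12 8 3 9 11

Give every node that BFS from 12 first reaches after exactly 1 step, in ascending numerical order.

2, 11, 13

Level 0: 12
Level 1: 2, 11, 13
Level 2: 3, 6, 7, 8, 9, 10
Level 3: 1, 4, 5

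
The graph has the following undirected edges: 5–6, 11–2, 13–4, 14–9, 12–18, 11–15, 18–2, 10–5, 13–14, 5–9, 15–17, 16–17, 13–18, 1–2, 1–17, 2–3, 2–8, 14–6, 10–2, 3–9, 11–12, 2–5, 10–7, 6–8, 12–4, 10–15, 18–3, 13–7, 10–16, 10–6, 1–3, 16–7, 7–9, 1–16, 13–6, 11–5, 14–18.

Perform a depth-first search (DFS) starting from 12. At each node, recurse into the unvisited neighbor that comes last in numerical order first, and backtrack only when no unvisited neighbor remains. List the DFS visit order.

Visit 12
12 → 18
18 → 14
14 → 13
13 → 7
7 → 16
16 → 17
17 → 15
15 → 11
11 → 5
5 → 10
10 → 6
6 → 8
8 → 2
2 → 3
3 → 9
3 → 1
13 → 4

12 18 14 13 7 16 17 15 11 5 10 6 8 2 3 9 1 4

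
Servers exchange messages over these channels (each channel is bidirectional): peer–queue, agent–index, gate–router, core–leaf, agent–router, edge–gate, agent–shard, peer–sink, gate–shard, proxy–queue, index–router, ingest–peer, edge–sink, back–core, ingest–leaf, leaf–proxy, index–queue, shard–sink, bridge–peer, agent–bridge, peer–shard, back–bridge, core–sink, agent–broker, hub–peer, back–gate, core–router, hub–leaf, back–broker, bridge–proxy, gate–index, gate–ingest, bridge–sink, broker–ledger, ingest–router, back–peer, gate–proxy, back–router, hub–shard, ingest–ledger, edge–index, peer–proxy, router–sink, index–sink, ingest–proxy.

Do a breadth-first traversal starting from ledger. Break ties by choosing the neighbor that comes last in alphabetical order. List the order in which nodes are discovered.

Visit ledger; enqueue ingest, broker → queue [ingest, broker]
Visit ingest; enqueue router, proxy, peer, leaf, gate → queue [broker, router, proxy, peer, leaf, gate]
Visit broker; enqueue back, agent → queue [router, proxy, peer, leaf, gate, back, agent]
Visit router; enqueue sink, index, core → queue [proxy, peer, leaf, gate, back, agent, sink, index, core]
Visit proxy; enqueue queue, bridge → queue [peer, leaf, gate, back, agent, sink, index, core, queue, bridge]
Visit peer; enqueue shard, hub → queue [leaf, gate, back, agent, sink, index, core, queue, bridge, shard, hub]
Visit leaf → queue [gate, back, agent, sink, index, core, queue, bridge, shard, hub]
Visit gate; enqueue edge → queue [back, agent, sink, index, core, queue, bridge, shard, hub, edge]
Visit back → queue [agent, sink, index, core, queue, bridge, shard, hub, edge]
Visit agent → queue [sink, index, core, queue, bridge, shard, hub, edge]
Visit sink → queue [index, core, queue, bridge, shard, hub, edge]
Visit index → queue [core, queue, bridge, shard, hub, edge]
Visit core → queue [queue, bridge, shard, hub, edge]
Visit queue → queue [bridge, shard, hub, edge]
Visit bridge → queue [shard, hub, edge]
Visit shard → queue [hub, edge]
Visit hub → queue [edge]
Visit edge → queue []

ledger → ingest → broker → router → proxy → peer → leaf → gate → back → agent → sink → index → core → queue → bridge → shard → hub → edge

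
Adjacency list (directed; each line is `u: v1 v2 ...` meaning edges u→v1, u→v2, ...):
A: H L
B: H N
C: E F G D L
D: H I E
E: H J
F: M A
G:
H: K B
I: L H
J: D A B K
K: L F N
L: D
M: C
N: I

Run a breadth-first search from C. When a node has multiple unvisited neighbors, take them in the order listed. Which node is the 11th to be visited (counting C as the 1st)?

I

Visit C; enqueue E, F, G, D, L → queue [E, F, G, D, L]
Visit E; enqueue H, J → queue [F, G, D, L, H, J]
Visit F; enqueue M, A → queue [G, D, L, H, J, M, A]
Visit G → queue [D, L, H, J, M, A]
Visit D; enqueue I → queue [L, H, J, M, A, I]
Visit L → queue [H, J, M, A, I]
Visit H; enqueue K, B → queue [J, M, A, I, K, B]
Visit J → queue [M, A, I, K, B]
Visit M → queue [A, I, K, B]
Visit A → queue [I, K, B]
Visit I → queue [K, B]
Visit K; enqueue N → queue [B, N]
Visit B → queue [N]
Visit N → queue []

Visit order: C, E, F, G, D, L, H, J, M, A, I, K, B, N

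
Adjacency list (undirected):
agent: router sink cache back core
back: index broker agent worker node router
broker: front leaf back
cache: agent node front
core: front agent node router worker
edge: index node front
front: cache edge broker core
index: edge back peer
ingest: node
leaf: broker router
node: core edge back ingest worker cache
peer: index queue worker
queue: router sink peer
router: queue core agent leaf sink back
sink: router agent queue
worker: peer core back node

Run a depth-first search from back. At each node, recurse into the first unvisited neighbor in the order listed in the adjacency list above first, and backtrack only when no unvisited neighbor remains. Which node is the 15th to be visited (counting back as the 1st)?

broker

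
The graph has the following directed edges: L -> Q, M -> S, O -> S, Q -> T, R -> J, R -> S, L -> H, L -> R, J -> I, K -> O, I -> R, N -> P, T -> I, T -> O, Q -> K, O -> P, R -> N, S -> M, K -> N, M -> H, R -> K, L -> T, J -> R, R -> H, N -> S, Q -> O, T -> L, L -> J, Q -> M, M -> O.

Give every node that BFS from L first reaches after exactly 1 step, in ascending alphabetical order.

H, J, Q, R, T

Level 0: L
Level 1: H, J, Q, R, T
Level 2: I, K, M, N, O, S
Level 3: P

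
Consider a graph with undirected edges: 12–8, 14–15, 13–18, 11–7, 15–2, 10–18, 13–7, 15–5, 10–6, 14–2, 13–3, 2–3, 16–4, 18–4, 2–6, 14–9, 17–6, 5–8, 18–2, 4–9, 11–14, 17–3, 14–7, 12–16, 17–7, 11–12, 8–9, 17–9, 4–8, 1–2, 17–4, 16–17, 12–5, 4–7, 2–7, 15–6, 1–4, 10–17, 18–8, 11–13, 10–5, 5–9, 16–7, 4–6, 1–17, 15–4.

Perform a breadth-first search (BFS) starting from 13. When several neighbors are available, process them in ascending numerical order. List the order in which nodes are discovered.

Visit 13; enqueue 3, 7, 11, 18 → queue [3, 7, 11, 18]
Visit 3; enqueue 2, 17 → queue [7, 11, 18, 2, 17]
Visit 7; enqueue 4, 14, 16 → queue [11, 18, 2, 17, 4, 14, 16]
Visit 11; enqueue 12 → queue [18, 2, 17, 4, 14, 16, 12]
Visit 18; enqueue 8, 10 → queue [2, 17, 4, 14, 16, 12, 8, 10]
Visit 2; enqueue 1, 6, 15 → queue [17, 4, 14, 16, 12, 8, 10, 1, 6, 15]
Visit 17; enqueue 9 → queue [4, 14, 16, 12, 8, 10, 1, 6, 15, 9]
Visit 4 → queue [14, 16, 12, 8, 10, 1, 6, 15, 9]
Visit 14 → queue [16, 12, 8, 10, 1, 6, 15, 9]
Visit 16 → queue [12, 8, 10, 1, 6, 15, 9]
Visit 12; enqueue 5 → queue [8, 10, 1, 6, 15, 9, 5]
Visit 8 → queue [10, 1, 6, 15, 9, 5]
Visit 10 → queue [1, 6, 15, 9, 5]
Visit 1 → queue [6, 15, 9, 5]
Visit 6 → queue [15, 9, 5]
Visit 15 → queue [9, 5]
Visit 9 → queue [5]
Visit 5 → queue []

13, 3, 7, 11, 18, 2, 17, 4, 14, 16, 12, 8, 10, 1, 6, 15, 9, 5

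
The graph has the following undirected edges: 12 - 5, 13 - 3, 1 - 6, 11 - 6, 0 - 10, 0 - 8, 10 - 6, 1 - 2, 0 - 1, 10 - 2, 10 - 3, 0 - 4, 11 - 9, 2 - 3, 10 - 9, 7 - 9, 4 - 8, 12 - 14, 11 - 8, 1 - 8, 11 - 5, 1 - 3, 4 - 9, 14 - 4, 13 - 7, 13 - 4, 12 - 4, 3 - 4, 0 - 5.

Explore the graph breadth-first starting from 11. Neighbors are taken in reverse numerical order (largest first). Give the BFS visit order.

11 9 8 6 5 10 7 4 1 0 12 3 2 13 14

Visit 11; enqueue 9, 8, 6, 5 → queue [9, 8, 6, 5]
Visit 9; enqueue 10, 7, 4 → queue [8, 6, 5, 10, 7, 4]
Visit 8; enqueue 1, 0 → queue [6, 5, 10, 7, 4, 1, 0]
Visit 6 → queue [5, 10, 7, 4, 1, 0]
Visit 5; enqueue 12 → queue [10, 7, 4, 1, 0, 12]
Visit 10; enqueue 3, 2 → queue [7, 4, 1, 0, 12, 3, 2]
Visit 7; enqueue 13 → queue [4, 1, 0, 12, 3, 2, 13]
Visit 4; enqueue 14 → queue [1, 0, 12, 3, 2, 13, 14]
Visit 1 → queue [0, 12, 3, 2, 13, 14]
Visit 0 → queue [12, 3, 2, 13, 14]
Visit 12 → queue [3, 2, 13, 14]
Visit 3 → queue [2, 13, 14]
Visit 2 → queue [13, 14]
Visit 13 → queue [14]
Visit 14 → queue []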